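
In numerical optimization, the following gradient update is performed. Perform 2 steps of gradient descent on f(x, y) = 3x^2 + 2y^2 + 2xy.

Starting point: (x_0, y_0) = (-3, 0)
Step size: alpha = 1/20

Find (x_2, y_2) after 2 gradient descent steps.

f(x,y) = 3x^2 + 2y^2 + 2xy
grad_x = 6x + 2y, grad_y = 4y + 2x
Step 1: grad = (-18, -6), (-21/10, 3/10)
Step 2: grad = (-12, -3), (-3/2, 9/20)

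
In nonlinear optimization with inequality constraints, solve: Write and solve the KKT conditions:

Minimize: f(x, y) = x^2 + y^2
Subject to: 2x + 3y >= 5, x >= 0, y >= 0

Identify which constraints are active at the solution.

KKT conditions for min x^2 + y^2 s.t. 2x + 3y >= 5, x >= 0, y >= 0:
Stationarity: 2x = mu*2 + mu_x, 2y = mu*3 + mu_y, with mu, mu_x, mu_y >= 0
Complementary slackness: mu*(2x + 3y - 5) = 0, mu_x*x = 0, mu_y*y = 0
(0, 0) is infeasible (2*0 + 3*0 < 5), so if mu = 0 stationarity would force x = mu_x/2 >= 0, y = mu_y/2 >= 0 with mu_x*x = mu_y*y = 0, i.e. x = y = 0: contradiction. Hence mu > 0 and 2x + 3y = 5 is active.
Try x > 0, y > 0 (so mu_x = mu_y = 0): x = 2*mu/2, y = 3*mu/2
Substitute: 2*(2*mu/2) + 3*(3*mu/2) = 5
  mu*13/2 = 5 => mu = 10/13
x* = 10/13 > 0, y* = 15/13 > 0, consistent with mu_x = mu_y = 0.
f is convex and the constraints are linear, so this KKT point is the global minimum.
f* = 25/13
Active constraints: 2x + 3y >= 5 (holds with equality, mu = 10/13 > 0); x >= 0 and y >= 0 are inactive (mu_x = mu_y = 0).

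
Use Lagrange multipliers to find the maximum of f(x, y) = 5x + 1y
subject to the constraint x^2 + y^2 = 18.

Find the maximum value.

Set up Lagrange conditions: grad f = lambda * grad g
  5 = 2*lambda*x
  1 = 2*lambda*y
From these: x/y = 5/1, so x = 5t, y = 1t for some t.
Substitute into constraint: (5t)^2 + (1t)^2 = 18
  t^2 * 26 = 18
  t = sqrt(18/26)
Maximum = 5*x + 1*y = (5^2 + 1^2)*t = 26 * sqrt(18/26) = sqrt(468)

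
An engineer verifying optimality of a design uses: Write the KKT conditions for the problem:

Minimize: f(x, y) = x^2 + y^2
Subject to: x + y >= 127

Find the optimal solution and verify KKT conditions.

KKT conditions for min x^2 + y^2 s.t. x + y >= 127:
Stationarity: 2x = mu, 2y = mu
So x = y = mu/2.
Complementary slackness: mu*(x + y - 127) = 0
Primal feasibility: x + y >= 127; dual feasibility: mu >= 0
If mu = 0 then x = y = 0, but 0 + 0 < 127 is infeasible, so the constraint is active.
Constraint active: x + y = 2*(mu/2) = 127 => mu = 127
x = y = 127/2, f = 16129/2
Verify: stationarity 2*(127/2) = 127 = mu; primal 127/2 + 127/2 = 127 >= 127; dual mu = 127 >= 0; complementary slackness 127*(127 - 127) = 0. All KKT conditions hold.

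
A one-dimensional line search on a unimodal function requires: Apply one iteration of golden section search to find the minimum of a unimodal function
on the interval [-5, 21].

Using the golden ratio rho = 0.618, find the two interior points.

Golden section search on [-5, 21].
Golden ratio rho = 0.618 (approx).
Interior points:
  x_1 = -5 + (1-0.618)*26 = 4.9320
  x_2 = -5 + 0.618*26 = 11.0680
Compare f(x_1) and f(x_2) to determine which subinterval to keep.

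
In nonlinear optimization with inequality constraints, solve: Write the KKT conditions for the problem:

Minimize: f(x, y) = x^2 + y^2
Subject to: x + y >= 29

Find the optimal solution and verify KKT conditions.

KKT conditions for min x^2 + y^2 s.t. x + y >= 29:
Stationarity: 2x = mu, 2y = mu
So x = y = mu/2.
Complementary slackness: mu*(x + y - 29) = 0
Primal feasibility: x + y >= 29; dual feasibility: mu >= 0
If mu = 0 then x = y = 0, but 0 + 0 < 29 is infeasible, so the constraint is active.
Constraint active: x + y = 2*(mu/2) = 29 => mu = 29
x = y = 29/2, f = 841/2
Verify: stationarity 2*(29/2) = 29 = mu; primal 29/2 + 29/2 = 29 >= 29; dual mu = 29 >= 0; complementary slackness 29*(29 - 29) = 0. All KKT conditions hold.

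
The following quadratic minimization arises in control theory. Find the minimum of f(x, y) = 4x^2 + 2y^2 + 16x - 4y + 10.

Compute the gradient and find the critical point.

f(x,y) = 4x^2 + 2y^2 + 16x - 4y + 10
df/dx = 8x + (16) = 0  =>  x = -2
df/dy = 4y + (-4) = 0  =>  y = 1
f(-2, 1) = 4*(-2)^2 + 2*(1)^2 + 16*(-2) + -4*(1) + 10 = -8
Hessian is diagonal with entries 8, 4 > 0, so this is a minimum.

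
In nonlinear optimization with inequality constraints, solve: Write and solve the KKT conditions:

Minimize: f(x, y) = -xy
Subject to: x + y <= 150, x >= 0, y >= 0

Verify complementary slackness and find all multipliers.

Problem: min -xy s.t. x + y <= 150 (multiplier lambda), x >= 0 (mu_x), y >= 0 (mu_y)
KKT stationarity: -y + lambda - mu_x = 0, -x + lambda - mu_y = 0, with lambda, mu_x, mu_y >= 0
Complementary slackness: lambda*(x + y - 150) = 0, mu_x*x = 0, mu_y*y = 0
If lambda = 0: y = -mu_x <= 0 and x = -mu_y <= 0 force x = y = 0 with f = 0; but x = y = 75 is feasible with f = -5625 < 0, so this is not the minimum. Hence lambda > 0 and x + y = 150.
Try x > 0, y > 0 (so mu_x = mu_y = 0): y = lambda, x = lambda => x = y = lambda
x + y = 150 => 2*lambda = 150 => lambda = 75
x* = y* = 75 > 0, consistent with mu_x = mu_y = 0.
(Any feasible point with x = 0 or y = 0 has f = 0 > -5625, so the minimum is not on those boundaries.)
min(-xy) = -5625 (i.e. max xy = 5625)
Multipliers: lambda = 75, mu_x = 0, mu_y = 0
Complementary slackness: lambda*(x + y - 150) = 75*(75 + 75 - 150) = 0, mu_x*x = 0*75 = 0, mu_y*y = 0*75 = 0. Satisfied.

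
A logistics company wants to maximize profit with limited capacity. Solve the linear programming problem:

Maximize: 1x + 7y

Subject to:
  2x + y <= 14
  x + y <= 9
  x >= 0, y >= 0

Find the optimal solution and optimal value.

Feasible vertices: (0, 0), (0, 9), (5, 4), (7, 0)
Objective 1x + 7y at each:
  (0, 0): 0
  (0, 9): 63
  (5, 4): 33
  (7, 0): 7
Maximum is 63 at (0, 9).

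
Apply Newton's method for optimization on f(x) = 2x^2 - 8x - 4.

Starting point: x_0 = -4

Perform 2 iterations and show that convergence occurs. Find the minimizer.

f(x) = 2x^2 - 8x - 4, f'(x) = 4x + (-8), f''(x) = 4
Step 1: f'(-4) = -24, x_1 = -4 - -24/4 = 2
Step 2: f'(2) = 0, x_2 = 2 (converged)
Newton's method converges in 1 step for quadratics.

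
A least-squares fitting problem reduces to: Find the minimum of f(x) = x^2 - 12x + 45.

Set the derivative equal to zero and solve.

f(x) = x^2 - 12x + 45
f'(x) = 2x + (-12) = 0
x = 12/2 = 6
f(6) = 9
Since f''(x) = 2 > 0, this is a minimum.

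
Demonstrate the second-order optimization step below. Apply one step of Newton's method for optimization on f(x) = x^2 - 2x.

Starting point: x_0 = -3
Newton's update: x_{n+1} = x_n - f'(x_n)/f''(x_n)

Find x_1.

f(x) = x^2 - 2x
f'(x) = 2x + (-2), f''(x) = 2
Newton step: x_1 = x_0 - f'(x_0)/f''(x_0)
f'(-3) = -8
x_1 = -3 - -8/2 = 1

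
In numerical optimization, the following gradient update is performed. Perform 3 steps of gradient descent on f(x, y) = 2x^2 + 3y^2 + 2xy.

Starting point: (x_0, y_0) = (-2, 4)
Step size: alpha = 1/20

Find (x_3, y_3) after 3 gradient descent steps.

f(x,y) = 2x^2 + 3y^2 + 2xy
grad_x = 4x + 2y, grad_y = 6y + 2x
Step 1: grad = (0, 20), (-2, 3)
Step 2: grad = (-2, 14), (-19/10, 23/10)
Step 3: grad = (-3, 10), (-7/4, 9/5)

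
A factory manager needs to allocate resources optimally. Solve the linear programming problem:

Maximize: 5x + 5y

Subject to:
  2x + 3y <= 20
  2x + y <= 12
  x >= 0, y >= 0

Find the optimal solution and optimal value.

Feasible vertices: (0, 0), (0, 20/3), (4, 4), (6, 0)
Objective 5x + 5y at each:
  (0, 0): 0
  (0, 20/3): 100/3
  (4, 4): 40
  (6, 0): 30
Maximum is 40 at (4, 4).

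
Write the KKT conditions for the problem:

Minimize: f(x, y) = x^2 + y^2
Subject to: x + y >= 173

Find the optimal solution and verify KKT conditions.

KKT conditions for min x^2 + y^2 s.t. x + y >= 173:
Stationarity: 2x = mu, 2y = mu
So x = y = mu/2.
Complementary slackness: mu*(x + y - 173) = 0
Primal feasibility: x + y >= 173; dual feasibility: mu >= 0
If mu = 0 then x = y = 0, but 0 + 0 < 173 is infeasible, so the constraint is active.
Constraint active: x + y = 2*(mu/2) = 173 => mu = 173
x = y = 173/2, f = 29929/2
Verify: stationarity 2*(173/2) = 173 = mu; primal 173/2 + 173/2 = 173 >= 173; dual mu = 173 >= 0; complementary slackness 173*(173 - 173) = 0. All KKT conditions hold.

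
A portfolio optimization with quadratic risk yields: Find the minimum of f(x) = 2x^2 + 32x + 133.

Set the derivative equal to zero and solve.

f(x) = 2x^2 + 32x + 133
f'(x) = 4x + (32) = 0
x = -32/4 = -8
f(-8) = 5
Since f''(x) = 4 > 0, this is a minimum.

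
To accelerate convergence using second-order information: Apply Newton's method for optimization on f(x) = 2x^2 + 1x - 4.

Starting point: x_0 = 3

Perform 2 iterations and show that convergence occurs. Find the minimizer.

f(x) = 2x^2 + 1x - 4, f'(x) = 4x + (1), f''(x) = 4
Step 1: f'(3) = 13, x_1 = 3 - 13/4 = -1/4
Step 2: f'(-1/4) = 0, x_2 = -1/4 (converged)
Newton's method converges in 1 step for quadratics.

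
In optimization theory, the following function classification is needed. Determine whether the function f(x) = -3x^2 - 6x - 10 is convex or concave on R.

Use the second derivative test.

f(x) = -3x^2 - 6x - 10
f'(x) = -6x - 6
f''(x) = -6
Since f''(x) = -6 < 0 for all x, f is concave on R.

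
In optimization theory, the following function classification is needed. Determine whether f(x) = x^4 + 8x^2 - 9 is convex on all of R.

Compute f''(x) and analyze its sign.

f(x) = x^4 + 8x^2 - 9
f'(x) = 4x^3 + 16x
f''(x) = 12x^2 + 16
f''(x) = 12x^2 + 16 >= 16 > 0 for all x
Therefore, f is convex on R.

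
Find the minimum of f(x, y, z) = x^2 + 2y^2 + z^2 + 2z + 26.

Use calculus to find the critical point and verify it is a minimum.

f(x,y,z) = x^2 + 2y^2 + z^2 + 2z + 26
df/dx = 2x + (0) = 0 => x = 0
df/dy = 4y + (0) = 0 => y = 0
df/dz = 2z + (2) = 0 => z = -1
f(0,0,-1) = 1*(0)^2 + 2*(0)^2 + 1*(-1)^2 + 2*(-1) + 26 = 25
Hessian is diagonal with entries 2, 4, 2 > 0, confirmed minimum.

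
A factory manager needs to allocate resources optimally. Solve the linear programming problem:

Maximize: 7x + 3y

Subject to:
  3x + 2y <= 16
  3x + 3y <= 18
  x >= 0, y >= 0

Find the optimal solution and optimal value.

Feasible vertices: (0, 0), (0, 6), (4, 2), (16/3, 0)
Objective 7x + 3y at each:
  (0, 0): 0
  (0, 6): 18
  (4, 2): 34
  (16/3, 0): 112/3
Maximum is 112/3 at (16/3, 0).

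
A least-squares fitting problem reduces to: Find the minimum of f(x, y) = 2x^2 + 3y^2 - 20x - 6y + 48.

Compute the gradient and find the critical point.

f(x,y) = 2x^2 + 3y^2 - 20x - 6y + 48
df/dx = 4x + (-20) = 0  =>  x = 5
df/dy = 6y + (-6) = 0  =>  y = 1
f(5, 1) = 2*(5)^2 + 3*(1)^2 + -20*(5) + -6*(1) + 48 = -5
Hessian is diagonal with entries 4, 6 > 0, so this is a minimum.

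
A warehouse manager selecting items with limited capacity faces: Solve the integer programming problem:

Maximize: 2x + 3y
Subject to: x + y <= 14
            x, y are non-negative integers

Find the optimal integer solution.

Objective: 2x + 3y, constraint: x + y <= 14
Coefficient of y is 3 > coefficient of x is 2, so allocate the entire budget to y.
Optimal: x = 0, y = 14, value = 42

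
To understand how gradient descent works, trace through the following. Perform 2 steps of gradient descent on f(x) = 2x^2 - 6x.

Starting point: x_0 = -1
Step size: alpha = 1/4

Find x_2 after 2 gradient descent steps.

f(x) = 2x^2 - 6x, f'(x) = 4x + (-6)
Step 1: f'(-1) = -10, x_1 = -1 - 1/4 * -10 = 3/2
Step 2: f'(3/2) = 0, x_2 = 3/2 - 1/4 * 0 = 3/2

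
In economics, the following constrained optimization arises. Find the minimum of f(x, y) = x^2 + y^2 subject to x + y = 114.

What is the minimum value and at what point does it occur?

Substitute y = 114 - x into f(x,y) = x^2 + y^2:
g(x) = x^2 + (114 - x)^2 = 2x^2 - 228x + 12996
g'(x) = 4x - 228 = 0  =>  x = 57
y = 114 - 57 = 57
Minimum value = 57^2 + 57^2 = 6498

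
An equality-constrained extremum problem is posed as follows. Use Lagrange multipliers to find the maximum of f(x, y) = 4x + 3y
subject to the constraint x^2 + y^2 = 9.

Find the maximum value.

Set up Lagrange conditions: grad f = lambda * grad g
  4 = 2*lambda*x
  3 = 2*lambda*y
From these: x/y = 4/3, so x = 4t, y = 3t for some t.
Substitute into constraint: (4t)^2 + (3t)^2 = 9
  t^2 * 25 = 9
  t = sqrt(9/25)
Maximum = 4*x + 3*y = (4^2 + 3^2)*t = 25 * sqrt(9/25) = 15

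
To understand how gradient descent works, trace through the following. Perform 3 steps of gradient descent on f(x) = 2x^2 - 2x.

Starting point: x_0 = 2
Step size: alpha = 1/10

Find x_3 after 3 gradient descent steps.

f(x) = 2x^2 - 2x, f'(x) = 4x + (-2)
Step 1: f'(2) = 6, x_1 = 2 - 1/10 * 6 = 7/5
Step 2: f'(7/5) = 18/5, x_2 = 7/5 - 1/10 * 18/5 = 26/25
Step 3: f'(26/25) = 54/25, x_3 = 26/25 - 1/10 * 54/25 = 103/125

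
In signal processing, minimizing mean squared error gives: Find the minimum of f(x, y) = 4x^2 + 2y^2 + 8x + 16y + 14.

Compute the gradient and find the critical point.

f(x,y) = 4x^2 + 2y^2 + 8x + 16y + 14
df/dx = 8x + (8) = 0  =>  x = -1
df/dy = 4y + (16) = 0  =>  y = -4
f(-1, -4) = 4*(-1)^2 + 2*(-4)^2 + 8*(-1) + 16*(-4) + 14 = -22
Hessian is diagonal with entries 8, 4 > 0, so this is a minimum.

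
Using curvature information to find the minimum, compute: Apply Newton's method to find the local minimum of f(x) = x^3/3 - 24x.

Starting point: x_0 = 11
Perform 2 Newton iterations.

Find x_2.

f(x) = x^3/3 - 24x
f'(x) = x^2 - 24, f''(x) = 2x
Newton update: x_{n+1} = x_n - (x_n^2 - 24)/(2*x_n)
Step 1: x_0 = 11, f'=97, f''=22, x_1 = 145/22
Step 2: x_1 = 145/22, f'=9409/484, f''=145/11, x_2 = 32641/6380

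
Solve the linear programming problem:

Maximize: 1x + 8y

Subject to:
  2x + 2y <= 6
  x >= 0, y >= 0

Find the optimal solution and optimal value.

The feasible region has vertices at [(0, 0), (3, 0), (0, 3)].
Checking objective 1x + 8y at each vertex:
  (0, 0): 1*0 + 8*0 = 0
  (3, 0): 1*3 + 8*0 = 3
  (0, 3): 1*0 + 8*3 = 24
Maximum is 24 at (0, 3).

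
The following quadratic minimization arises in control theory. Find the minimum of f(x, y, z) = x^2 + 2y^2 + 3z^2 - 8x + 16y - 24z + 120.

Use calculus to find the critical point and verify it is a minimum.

f(x,y,z) = x^2 + 2y^2 + 3z^2 - 8x + 16y - 24z + 120
df/dx = 2x + (-8) = 0 => x = 4
df/dy = 4y + (16) = 0 => y = -4
df/dz = 6z + (-24) = 0 => z = 4
f(4,-4,4) = 1*(4)^2 + 2*(-4)^2 + 3*(4)^2 + -8*(4) + 16*(-4) + -24*(4) + 120 = 24
Hessian is diagonal with entries 2, 4, 6 > 0, confirmed minimum.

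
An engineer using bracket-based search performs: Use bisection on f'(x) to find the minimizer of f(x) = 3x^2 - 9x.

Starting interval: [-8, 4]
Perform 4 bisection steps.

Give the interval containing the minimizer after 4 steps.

Finding critical point of f(x) = 3x^2 - 9x using bisection on f'(x) = 6x + -9.
f'(x) = 0 when x = 3/2.
Starting interval: [-8, 4]
Step 1: mid = -2, f'(mid) = -21, new interval = [-2, 4]
Step 2: mid = 1, f'(mid) = -3, new interval = [1, 4]
Step 3: mid = 5/2, f'(mid) = 6, new interval = [1, 5/2]
Step 4: mid = 7/4, f'(mid) = 3/2, new interval = [1, 7/4]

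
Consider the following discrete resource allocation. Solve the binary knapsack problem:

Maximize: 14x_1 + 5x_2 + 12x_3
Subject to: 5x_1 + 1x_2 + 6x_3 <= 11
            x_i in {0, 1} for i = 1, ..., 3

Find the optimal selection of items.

Items: item 1 (v=14, w=5), item 2 (v=5, w=1), item 3 (v=12, w=6)
Capacity: 11
Checking all 8 subsets (w = total weight, v = total value):
  {}: w = 0, v = 0
  {1}: w = 5, v = 14
  {2}: w = 1, v = 5
  {3}: w = 6, v = 12
  {1, 2}: w = 6, v = 19
  {1, 3}: w = 11, v = 26
  {2, 3}: w = 7, v = 17
  {1, 2, 3}: w = 12 > 11, infeasible
Best feasible subset: items [1, 3]
Total weight: 11 <= 11, total value: 26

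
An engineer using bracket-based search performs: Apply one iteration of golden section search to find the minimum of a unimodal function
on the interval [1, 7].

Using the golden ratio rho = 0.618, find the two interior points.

Golden section search on [1, 7].
Golden ratio rho = 0.618 (approx).
Interior points:
  x_1 = 1 + (1-0.618)*6 = 3.2920
  x_2 = 1 + 0.618*6 = 4.7080
Compare f(x_1) and f(x_2) to determine which subinterval to keep.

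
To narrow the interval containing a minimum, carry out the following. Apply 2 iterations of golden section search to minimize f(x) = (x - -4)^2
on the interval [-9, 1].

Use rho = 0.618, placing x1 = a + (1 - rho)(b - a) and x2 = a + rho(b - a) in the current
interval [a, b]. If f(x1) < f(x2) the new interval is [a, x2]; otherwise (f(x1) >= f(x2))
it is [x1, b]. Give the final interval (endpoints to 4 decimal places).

Golden section search for min of f(x) = (x - -4)^2 on [-9, 1].
Each step: x1 = a + (1 - rho)(b - a), x2 = a + rho(b - a); if f(x1) < f(x2) keep [a, x2], otherwise keep [x1, b].
Step 1: [-9.0000, 1.0000], x1=-5.1800 (f=1.3924), x2=-2.8200 (f=1.3924); f(x1) = f(x2) (tie, not '<') => keep [-5.1800, 1.0000]
Step 2: [-5.1800, 1.0000], x1=-2.8192 (f=1.3942), x2=-1.3608 (f=6.9656); f(x1) < f(x2) => keep [-5.1800, -1.3608]
Final interval: [-5.1800, -1.3608]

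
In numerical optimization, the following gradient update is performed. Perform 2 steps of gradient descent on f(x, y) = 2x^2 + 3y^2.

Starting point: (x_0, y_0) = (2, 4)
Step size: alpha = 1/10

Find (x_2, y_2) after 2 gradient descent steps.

f(x,y) = 2x^2 + 3y^2
grad_x = 4x + 0y, grad_y = 6y + 0x
Step 1: grad = (8, 24), (6/5, 8/5)
Step 2: grad = (24/5, 48/5), (18/25, 16/25)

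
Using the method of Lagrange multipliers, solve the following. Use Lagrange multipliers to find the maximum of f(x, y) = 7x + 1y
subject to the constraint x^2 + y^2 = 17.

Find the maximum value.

Set up Lagrange conditions: grad f = lambda * grad g
  7 = 2*lambda*x
  1 = 2*lambda*y
From these: x/y = 7/1, so x = 7t, y = 1t for some t.
Substitute into constraint: (7t)^2 + (1t)^2 = 17
  t^2 * 50 = 17
  t = sqrt(17/50)
Maximum = 7*x + 1*y = (7^2 + 1^2)*t = 50 * sqrt(17/50) = sqrt(850)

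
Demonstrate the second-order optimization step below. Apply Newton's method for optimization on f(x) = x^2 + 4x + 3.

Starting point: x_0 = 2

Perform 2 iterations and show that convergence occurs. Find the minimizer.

f(x) = x^2 + 4x + 3, f'(x) = 2x + (4), f''(x) = 2
Step 1: f'(2) = 8, x_1 = 2 - 8/2 = -2
Step 2: f'(-2) = 0, x_2 = -2 (converged)
Newton's method converges in 1 step for quadratics.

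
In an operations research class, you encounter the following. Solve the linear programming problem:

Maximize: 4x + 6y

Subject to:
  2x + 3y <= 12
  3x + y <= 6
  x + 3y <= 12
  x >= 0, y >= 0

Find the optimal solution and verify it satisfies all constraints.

Feasible vertices: (0, 0), (0, 4), (6/7, 24/7), (2, 0)
Objective 4x + 6y at each vertex:
  (0, 0): 0
  (0, 4): 24
  (6/7, 24/7): 24
  (2, 0): 8
Maximum is 24 at (0, 4).
Verify constraints at (x, y) = (0, 4):
  2*0 + 3*4 = 12 <= 12 (active)
  3*0 + 1*4 = 4 <= 6
  1*0 + 3*4 = 12 <= 12 (active)
  x = 0 >= 0, y = 4 >= 0. All constraints satisfied.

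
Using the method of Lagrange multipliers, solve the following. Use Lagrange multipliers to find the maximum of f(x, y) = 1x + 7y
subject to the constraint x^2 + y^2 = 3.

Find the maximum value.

Set up Lagrange conditions: grad f = lambda * grad g
  1 = 2*lambda*x
  7 = 2*lambda*y
From these: x/y = 1/7, so x = 1t, y = 7t for some t.
Substitute into constraint: (1t)^2 + (7t)^2 = 3
  t^2 * 50 = 3
  t = sqrt(3/50)
Maximum = 1*x + 7*y = (1^2 + 7^2)*t = 50 * sqrt(3/50) = sqrt(150)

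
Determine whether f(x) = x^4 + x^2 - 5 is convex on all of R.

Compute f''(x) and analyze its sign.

f(x) = x^4 + x^2 - 5
f'(x) = 4x^3 + 2x
f''(x) = 12x^2 + 2
f''(x) = 12x^2 + 2 >= 2 > 0 for all x
Therefore, f is convex on R.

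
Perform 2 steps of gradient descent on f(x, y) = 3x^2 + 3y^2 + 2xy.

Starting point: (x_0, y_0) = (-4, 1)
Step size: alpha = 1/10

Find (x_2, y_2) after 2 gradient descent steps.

f(x,y) = 3x^2 + 3y^2 + 2xy
grad_x = 6x + 2y, grad_y = 6y + 2x
Step 1: grad = (-22, -2), (-9/5, 6/5)
Step 2: grad = (-42/5, 18/5), (-24/25, 21/25)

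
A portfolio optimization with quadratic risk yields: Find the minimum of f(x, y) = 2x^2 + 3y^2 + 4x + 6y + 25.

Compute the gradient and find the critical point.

f(x,y) = 2x^2 + 3y^2 + 4x + 6y + 25
df/dx = 4x + (4) = 0  =>  x = -1
df/dy = 6y + (6) = 0  =>  y = -1
f(-1, -1) = 2*(-1)^2 + 3*(-1)^2 + 4*(-1) + 6*(-1) + 25 = 20
Hessian is diagonal with entries 4, 6 > 0, so this is a minimum.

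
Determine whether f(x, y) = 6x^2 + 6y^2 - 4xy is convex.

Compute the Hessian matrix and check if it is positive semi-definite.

f(x,y) = 6x^2 + 6y^2 - 4xy
Hessian H = [[12, -4], [-4, 12]]
trace(H) = 24, det(H) = 128
Eigenvalues: (24 +/- sqrt(64)) / 2 = 16, 8
Since both eigenvalues > 0, f is convex.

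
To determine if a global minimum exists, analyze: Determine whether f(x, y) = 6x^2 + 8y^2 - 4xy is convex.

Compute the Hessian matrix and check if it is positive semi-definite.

f(x,y) = 6x^2 + 8y^2 - 4xy
Hessian H = [[12, -4], [-4, 16]]
trace(H) = 28, det(H) = 176
Eigenvalues: (28 +/- sqrt(80)) / 2 = 18.47, 9.528
Since both eigenvalues > 0, f is convex.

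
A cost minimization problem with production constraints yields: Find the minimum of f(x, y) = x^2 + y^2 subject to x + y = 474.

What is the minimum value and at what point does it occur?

Substitute y = 474 - x into f(x,y) = x^2 + y^2:
g(x) = x^2 + (474 - x)^2 = 2x^2 - 948x + 224676
g'(x) = 4x - 948 = 0  =>  x = 237
y = 474 - 237 = 237
Minimum value = 237^2 + 237^2 = 112338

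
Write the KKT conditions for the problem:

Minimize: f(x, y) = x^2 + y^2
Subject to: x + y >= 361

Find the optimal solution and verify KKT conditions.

KKT conditions for min x^2 + y^2 s.t. x + y >= 361:
Stationarity: 2x = mu, 2y = mu
So x = y = mu/2.
Complementary slackness: mu*(x + y - 361) = 0
Primal feasibility: x + y >= 361; dual feasibility: mu >= 0
If mu = 0 then x = y = 0, but 0 + 0 < 361 is infeasible, so the constraint is active.
Constraint active: x + y = 2*(mu/2) = 361 => mu = 361
x = y = 361/2, f = 130321/2
Verify: stationarity 2*(361/2) = 361 = mu; primal 361/2 + 361/2 = 361 >= 361; dual mu = 361 >= 0; complementary slackness 361*(361 - 361) = 0. All KKT conditions hold.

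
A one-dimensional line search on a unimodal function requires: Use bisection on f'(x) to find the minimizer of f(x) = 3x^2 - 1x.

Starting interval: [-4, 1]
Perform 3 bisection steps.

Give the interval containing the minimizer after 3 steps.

Finding critical point of f(x) = 3x^2 - 1x using bisection on f'(x) = 6x + -1.
f'(x) = 0 when x = 1/6.
Starting interval: [-4, 1]
Step 1: mid = -3/2, f'(mid) = -10, new interval = [-3/2, 1]
Step 2: mid = -1/4, f'(mid) = -5/2, new interval = [-1/4, 1]
Step 3: mid = 3/8, f'(mid) = 5/4, new interval = [-1/4, 3/8]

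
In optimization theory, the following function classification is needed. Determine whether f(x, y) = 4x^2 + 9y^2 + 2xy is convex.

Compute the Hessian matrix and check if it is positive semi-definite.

f(x,y) = 4x^2 + 9y^2 + 2xy
Hessian H = [[8, 2], [2, 18]]
trace(H) = 26, det(H) = 140
Eigenvalues: (26 +/- sqrt(116)) / 2 = 18.39, 7.615
Since both eigenvalues > 0, f is convex.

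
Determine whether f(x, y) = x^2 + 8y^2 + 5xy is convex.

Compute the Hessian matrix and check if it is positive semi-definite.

f(x,y) = x^2 + 8y^2 + 5xy
Hessian H = [[2, 5], [5, 16]]
trace(H) = 18, det(H) = 7
Eigenvalues: (18 +/- sqrt(296)) / 2 = 17.6, 0.3977
Since both eigenvalues > 0, f is convex.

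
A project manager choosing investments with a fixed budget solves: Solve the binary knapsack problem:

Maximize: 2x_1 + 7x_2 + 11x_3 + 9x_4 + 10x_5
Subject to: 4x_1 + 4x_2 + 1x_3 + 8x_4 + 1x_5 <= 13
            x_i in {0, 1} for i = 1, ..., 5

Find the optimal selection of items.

Items: item 1 (v=2, w=4), item 2 (v=7, w=4), item 3 (v=11, w=1), item 4 (v=9, w=8), item 5 (v=10, w=1)
Capacity: 13
Checking all 32 subsets (w = total weight, v = total value):
  {}: w = 0, v = 0
  {1}: w = 4, v = 2
  {2}: w = 4, v = 7
  {3}: w = 1, v = 11
  {4}: w = 8, v = 9
  {5}: w = 1, v = 10
  {1, 2}: w = 8, v = 9
  {1, 3}: w = 5, v = 13
  {1, 4}: w = 12, v = 11
  {1, 5}: w = 5, v = 12
  {2, 3}: w = 5, v = 18
  {2, 4}: w = 12, v = 16
  {2, 5}: w = 5, v = 17
  {3, 4}: w = 9, v = 20
  {3, 5}: w = 2, v = 21
  {4, 5}: w = 9, v = 19
  {1, 2, 3}: w = 9, v = 20
  {1, 2, 4}: w = 16 > 13, infeasible
  {1, 2, 5}: w = 9, v = 19
  {1, 3, 4}: w = 13, v = 22
  {1, 3, 5}: w = 6, v = 23
  {1, 4, 5}: w = 13, v = 21
  {2, 3, 4}: w = 13, v = 27
  {2, 3, 5}: w = 6, v = 28
  {2, 4, 5}: w = 13, v = 26
  {3, 4, 5}: w = 10, v = 30
  {1, 2, 3, 4}: w = 17 > 13, infeasible
  {1, 2, 3, 5}: w = 10, v = 30
  {1, 2, 4, 5}: w = 17 > 13, infeasible
  {1, 3, 4, 5}: w = 14 > 13, infeasible
  {2, 3, 4, 5}: w = 14 > 13, infeasible
  {1, 2, 3, 4, 5}: w = 18 > 13, infeasible
Best feasible subset: items [3, 4, 5]
(The same value 30 is also attained by {1, 2, 3, 5}.)
Total weight: 10 <= 13, total value: 30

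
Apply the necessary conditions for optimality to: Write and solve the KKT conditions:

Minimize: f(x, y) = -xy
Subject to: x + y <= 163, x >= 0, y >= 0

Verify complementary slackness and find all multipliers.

Problem: min -xy s.t. x + y <= 163 (multiplier lambda), x >= 0 (mu_x), y >= 0 (mu_y)
KKT stationarity: -y + lambda - mu_x = 0, -x + lambda - mu_y = 0, with lambda, mu_x, mu_y >= 0
Complementary slackness: lambda*(x + y - 163) = 0, mu_x*x = 0, mu_y*y = 0
If lambda = 0: y = -mu_x <= 0 and x = -mu_y <= 0 force x = y = 0 with f = 0; but x = y = 163/2 is feasible with f = -26569/4 < 0, so this is not the minimum. Hence lambda > 0 and x + y = 163.
Try x > 0, y > 0 (so mu_x = mu_y = 0): y = lambda, x = lambda => x = y = lambda
x + y = 163 => 2*lambda = 163 => lambda = 163/2
x* = y* = 163/2 > 0, consistent with mu_x = mu_y = 0.
(Any feasible point with x = 0 or y = 0 has f = 0 > -26569/4, so the minimum is not on those boundaries.)
min(-xy) = -26569/4 (i.e. max xy = 26569/4)
Multipliers: lambda = 163/2, mu_x = 0, mu_y = 0
Complementary slackness: lambda*(x + y - 163) = 163/2*(163/2 + 163/2 - 163) = 0, mu_x*x = 0*163/2 = 0, mu_y*y = 0*163/2 = 0. Satisfied.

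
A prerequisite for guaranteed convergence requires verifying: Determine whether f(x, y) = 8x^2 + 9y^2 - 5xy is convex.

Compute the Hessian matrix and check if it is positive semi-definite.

f(x,y) = 8x^2 + 9y^2 - 5xy
Hessian H = [[16, -5], [-5, 18]]
trace(H) = 34, det(H) = 263
Eigenvalues: (34 +/- sqrt(104)) / 2 = 22.1, 11.9
Since both eigenvalues > 0, f is convex.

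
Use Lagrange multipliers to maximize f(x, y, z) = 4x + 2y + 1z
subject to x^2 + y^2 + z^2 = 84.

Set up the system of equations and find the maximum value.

Lagrange conditions: 4 = 2*lambda*x, 2 = 2*lambda*y, 1 = 2*lambda*z
So x:4 = y:2 = z:1, i.e. x = 4t, y = 2t, z = 1t
Constraint: t^2*(4^2 + 2^2 + 1^2) = 84
  t^2 * 21 = 84  =>  t = sqrt(4)
Maximum = 4*4t + 2*2t + 1*1t = 21*sqrt(4) = 42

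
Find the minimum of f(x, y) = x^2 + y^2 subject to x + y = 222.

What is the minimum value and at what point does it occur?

Substitute y = 222 - x into f(x,y) = x^2 + y^2:
g(x) = x^2 + (222 - x)^2 = 2x^2 - 444x + 49284
g'(x) = 4x - 444 = 0  =>  x = 111
y = 222 - 111 = 111
Minimum value = 111^2 + 111^2 = 24642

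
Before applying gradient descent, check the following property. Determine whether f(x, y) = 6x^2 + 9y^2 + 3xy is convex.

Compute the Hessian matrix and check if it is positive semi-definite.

f(x,y) = 6x^2 + 9y^2 + 3xy
Hessian H = [[12, 3], [3, 18]]
trace(H) = 30, det(H) = 207
Eigenvalues: (30 +/- sqrt(72)) / 2 = 19.24, 10.76
Since both eigenvalues > 0, f is convex.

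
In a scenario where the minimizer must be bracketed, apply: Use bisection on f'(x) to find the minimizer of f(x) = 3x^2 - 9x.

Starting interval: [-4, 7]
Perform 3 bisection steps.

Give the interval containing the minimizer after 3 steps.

Finding critical point of f(x) = 3x^2 - 9x using bisection on f'(x) = 6x + -9.
f'(x) = 0 when x = 3/2.
Starting interval: [-4, 7]
Step 1: mid = 3/2, f'(mid) = 0, new interval = [3/2, 3/2]
Step 2: mid = 3/2, f'(mid) = 0, new interval = [3/2, 3/2]
Step 3: mid = 3/2, f'(mid) = 0, new interval = [3/2, 3/2]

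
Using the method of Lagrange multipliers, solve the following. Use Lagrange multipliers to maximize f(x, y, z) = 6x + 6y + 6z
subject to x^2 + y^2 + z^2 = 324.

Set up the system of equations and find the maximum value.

Lagrange conditions: 6 = 2*lambda*x, 6 = 2*lambda*y, 6 = 2*lambda*z
So x:6 = y:6 = z:6, i.e. x = 6t, y = 6t, z = 6t
Constraint: t^2*(6^2 + 6^2 + 6^2) = 324
  t^2 * 108 = 324  =>  t = sqrt(3)
Maximum = 6*6t + 6*6t + 6*6t = 108*sqrt(3) = sqrt(34992)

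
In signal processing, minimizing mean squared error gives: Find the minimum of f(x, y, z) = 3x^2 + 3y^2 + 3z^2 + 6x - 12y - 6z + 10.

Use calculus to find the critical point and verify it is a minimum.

f(x,y,z) = 3x^2 + 3y^2 + 3z^2 + 6x - 12y - 6z + 10
df/dx = 6x + (6) = 0 => x = -1
df/dy = 6y + (-12) = 0 => y = 2
df/dz = 6z + (-6) = 0 => z = 1
f(-1,2,1) = 3*(-1)^2 + 3*(2)^2 + 3*(1)^2 + 6*(-1) + -12*(2) + -6*(1) + 10 = -8
Hessian is diagonal with entries 6, 6, 6 > 0, confirmed minimum.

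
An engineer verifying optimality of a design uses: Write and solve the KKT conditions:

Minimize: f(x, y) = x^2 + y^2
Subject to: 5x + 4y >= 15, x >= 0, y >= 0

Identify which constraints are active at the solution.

KKT conditions for min x^2 + y^2 s.t. 5x + 4y >= 15, x >= 0, y >= 0:
Stationarity: 2x = mu*5 + mu_x, 2y = mu*4 + mu_y, with mu, mu_x, mu_y >= 0
Complementary slackness: mu*(5x + 4y - 15) = 0, mu_x*x = 0, mu_y*y = 0
(0, 0) is infeasible (5*0 + 4*0 < 15), so if mu = 0 stationarity would force x = mu_x/2 >= 0, y = mu_y/2 >= 0 with mu_x*x = mu_y*y = 0, i.e. x = y = 0: contradiction. Hence mu > 0 and 5x + 4y = 15 is active.
Try x > 0, y > 0 (so mu_x = mu_y = 0): x = 5*mu/2, y = 4*mu/2
Substitute: 5*(5*mu/2) + 4*(4*mu/2) = 15
  mu*41/2 = 15 => mu = 30/41
x* = 75/41 > 0, y* = 60/41 > 0, consistent with mu_x = mu_y = 0.
f is convex and the constraints are linear, so this KKT point is the global minimum.
f* = 225/41
Active constraints: 5x + 4y >= 15 (holds with equality, mu = 30/41 > 0); x >= 0 and y >= 0 are inactive (mu_x = mu_y = 0).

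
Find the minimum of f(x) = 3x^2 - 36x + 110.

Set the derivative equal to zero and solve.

f(x) = 3x^2 - 36x + 110
f'(x) = 6x + (-36) = 0
x = 36/6 = 6
f(6) = 2
Since f''(x) = 6 > 0, this is a minimum.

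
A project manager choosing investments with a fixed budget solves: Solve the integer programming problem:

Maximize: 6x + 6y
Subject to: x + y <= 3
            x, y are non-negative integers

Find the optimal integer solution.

Objective: 6x + 6y, constraint: x + y <= 3
Coefficient of x is 6 >= coefficient of y is 6, so allocate the entire budget to x.
Optimal: x = 3, y = 0, value = 18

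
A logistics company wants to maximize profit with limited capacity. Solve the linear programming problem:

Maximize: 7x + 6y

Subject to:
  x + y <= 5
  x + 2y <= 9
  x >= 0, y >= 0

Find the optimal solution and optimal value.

Feasible vertices: (0, 0), (0, 9/2), (1, 4), (5, 0)
Objective 7x + 6y at each:
  (0, 0): 0
  (0, 9/2): 27
  (1, 4): 31
  (5, 0): 35
Maximum is 35 at (5, 0).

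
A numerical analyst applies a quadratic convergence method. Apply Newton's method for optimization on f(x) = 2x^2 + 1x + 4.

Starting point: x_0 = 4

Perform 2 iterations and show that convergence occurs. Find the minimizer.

f(x) = 2x^2 + 1x + 4, f'(x) = 4x + (1), f''(x) = 4
Step 1: f'(4) = 17, x_1 = 4 - 17/4 = -1/4
Step 2: f'(-1/4) = 0, x_2 = -1/4 (converged)
Newton's method converges in 1 step for quadratics.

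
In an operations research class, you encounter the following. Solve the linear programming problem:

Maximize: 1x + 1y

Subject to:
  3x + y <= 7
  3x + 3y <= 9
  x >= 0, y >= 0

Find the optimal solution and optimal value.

Feasible vertices: (0, 0), (0, 3), (2, 1), (7/3, 0)
Objective 1x + 1y at each:
  (0, 0): 0
  (0, 3): 3
  (2, 1): 3
  (7/3, 0): 7/3
Maximum is 3 at (0, 3).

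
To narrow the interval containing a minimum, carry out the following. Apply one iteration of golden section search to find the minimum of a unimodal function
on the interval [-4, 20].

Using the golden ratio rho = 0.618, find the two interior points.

Golden section search on [-4, 20].
Golden ratio rho = 0.618 (approx).
Interior points:
  x_1 = -4 + (1-0.618)*24 = 5.1680
  x_2 = -4 + 0.618*24 = 10.8320
Compare f(x_1) and f(x_2) to determine which subinterval to keep.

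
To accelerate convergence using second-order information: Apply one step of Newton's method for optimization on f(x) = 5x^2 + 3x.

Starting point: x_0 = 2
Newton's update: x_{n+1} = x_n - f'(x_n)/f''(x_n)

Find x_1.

f(x) = 5x^2 + 3x
f'(x) = 10x + (3), f''(x) = 10
Newton step: x_1 = x_0 - f'(x_0)/f''(x_0)
f'(2) = 23
x_1 = 2 - 23/10 = -3/10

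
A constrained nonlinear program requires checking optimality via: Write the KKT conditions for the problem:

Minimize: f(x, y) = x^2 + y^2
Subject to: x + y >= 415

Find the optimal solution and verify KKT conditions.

KKT conditions for min x^2 + y^2 s.t. x + y >= 415:
Stationarity: 2x = mu, 2y = mu
So x = y = mu/2.
Complementary slackness: mu*(x + y - 415) = 0
Primal feasibility: x + y >= 415; dual feasibility: mu >= 0
If mu = 0 then x = y = 0, but 0 + 0 < 415 is infeasible, so the constraint is active.
Constraint active: x + y = 2*(mu/2) = 415 => mu = 415
x = y = 415/2, f = 172225/2
Verify: stationarity 2*(415/2) = 415 = mu; primal 415/2 + 415/2 = 415 >= 415; dual mu = 415 >= 0; complementary slackness 415*(415 - 415) = 0. All KKT conditions hold.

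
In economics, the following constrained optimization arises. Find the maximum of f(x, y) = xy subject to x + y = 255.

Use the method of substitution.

Substitute y = 255 - x into f(x,y) = xy:
g(x) = x(255 - x) = 255x - x^2
g'(x) = 255 - 2x = 0  =>  x = 255/2
y = 255 - 255/2 = 255/2
Maximum value = (255/2) * (255/2) = 65025/4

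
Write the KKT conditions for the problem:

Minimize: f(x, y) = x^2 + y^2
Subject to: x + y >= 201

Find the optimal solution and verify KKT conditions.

KKT conditions for min x^2 + y^2 s.t. x + y >= 201:
Stationarity: 2x = mu, 2y = mu
So x = y = mu/2.
Complementary slackness: mu*(x + y - 201) = 0
Primal feasibility: x + y >= 201; dual feasibility: mu >= 0
If mu = 0 then x = y = 0, but 0 + 0 < 201 is infeasible, so the constraint is active.
Constraint active: x + y = 2*(mu/2) = 201 => mu = 201
x = y = 201/2, f = 40401/2
Verify: stationarity 2*(201/2) = 201 = mu; primal 201/2 + 201/2 = 201 >= 201; dual mu = 201 >= 0; complementary slackness 201*(201 - 201) = 0. All KKT conditions hold.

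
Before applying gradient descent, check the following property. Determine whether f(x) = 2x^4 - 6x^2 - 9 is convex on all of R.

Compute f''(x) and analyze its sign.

f(x) = 2x^4 - 6x^2 - 9
f'(x) = 8x^3 + -12x
f''(x) = 24x^2 + -12
f''(0) = -12 < 0, so not convex near x = 0
Therefore, f is not globally convex on R.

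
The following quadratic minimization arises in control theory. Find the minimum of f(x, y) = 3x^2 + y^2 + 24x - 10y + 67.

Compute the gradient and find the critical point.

f(x,y) = 3x^2 + y^2 + 24x - 10y + 67
df/dx = 6x + (24) = 0  =>  x = -4
df/dy = 2y + (-10) = 0  =>  y = 5
f(-4, 5) = 3*(-4)^2 + 1*(5)^2 + 24*(-4) + -10*(5) + 67 = -6
Hessian is diagonal with entries 6, 2 > 0, so this is a minimum.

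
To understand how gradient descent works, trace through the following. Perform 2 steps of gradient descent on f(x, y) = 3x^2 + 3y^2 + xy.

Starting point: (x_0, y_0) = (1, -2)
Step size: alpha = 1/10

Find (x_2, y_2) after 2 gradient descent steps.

f(x,y) = 3x^2 + 3y^2 + xy
grad_x = 6x + 1y, grad_y = 6y + 1x
Step 1: grad = (4, -11), (3/5, -9/10)
Step 2: grad = (27/10, -24/5), (33/100, -21/50)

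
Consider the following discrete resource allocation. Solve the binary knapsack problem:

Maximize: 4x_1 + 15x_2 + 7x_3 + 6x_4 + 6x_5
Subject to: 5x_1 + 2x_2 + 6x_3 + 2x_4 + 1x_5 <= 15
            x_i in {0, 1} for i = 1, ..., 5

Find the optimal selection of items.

Items: item 1 (v=4, w=5), item 2 (v=15, w=2), item 3 (v=7, w=6), item 4 (v=6, w=2), item 5 (v=6, w=1)
Capacity: 15
Checking all 32 subsets (w = total weight, v = total value):
  {}: w = 0, v = 0
  {1}: w = 5, v = 4
  {2}: w = 2, v = 15
  {3}: w = 6, v = 7
  {4}: w = 2, v = 6
  {5}: w = 1, v = 6
  {1, 2}: w = 7, v = 19
  {1, 3}: w = 11, v = 11
  {1, 4}: w = 7, v = 10
  {1, 5}: w = 6, v = 10
  {2, 3}: w = 8, v = 22
  {2, 4}: w = 4, v = 21
  {2, 5}: w = 3, v = 21
  {3, 4}: w = 8, v = 13
  {3, 5}: w = 7, v = 13
  {4, 5}: w = 3, v = 12
  {1, 2, 3}: w = 13, v = 26
  {1, 2, 4}: w = 9, v = 25
  {1, 2, 5}: w = 8, v = 25
  {1, 3, 4}: w = 13, v = 17
  {1, 3, 5}: w = 12, v = 17
  {1, 4, 5}: w = 8, v = 16
  {2, 3, 4}: w = 10, v = 28
  {2, 3, 5}: w = 9, v = 28
  {2, 4, 5}: w = 5, v = 27
  {3, 4, 5}: w = 9, v = 19
  {1, 2, 3, 4}: w = 15, v = 32
  {1, 2, 3, 5}: w = 14, v = 32
  {1, 2, 4, 5}: w = 10, v = 31
  {1, 3, 4, 5}: w = 14, v = 23
  {2, 3, 4, 5}: w = 11, v = 34
  {1, 2, 3, 4, 5}: w = 16 > 15, infeasible
Best feasible subset: items [2, 3, 4, 5]
Total weight: 11 <= 15, total value: 34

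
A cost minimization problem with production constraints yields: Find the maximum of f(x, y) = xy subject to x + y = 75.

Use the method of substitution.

Substitute y = 75 - x into f(x,y) = xy:
g(x) = x(75 - x) = 75x - x^2
g'(x) = 75 - 2x = 0  =>  x = 75/2
y = 75 - 75/2 = 75/2
Maximum value = (75/2) * (75/2) = 5625/4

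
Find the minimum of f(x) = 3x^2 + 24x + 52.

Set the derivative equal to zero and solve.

f(x) = 3x^2 + 24x + 52
f'(x) = 6x + (24) = 0
x = -24/6 = -4
f(-4) = 4
Since f''(x) = 6 > 0, this is a minimum.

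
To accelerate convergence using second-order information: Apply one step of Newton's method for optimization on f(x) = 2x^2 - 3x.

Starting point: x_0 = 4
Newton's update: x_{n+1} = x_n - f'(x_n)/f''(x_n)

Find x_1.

f(x) = 2x^2 - 3x
f'(x) = 4x + (-3), f''(x) = 4
Newton step: x_1 = x_0 - f'(x_0)/f''(x_0)
f'(4) = 13
x_1 = 4 - 13/4 = 3/4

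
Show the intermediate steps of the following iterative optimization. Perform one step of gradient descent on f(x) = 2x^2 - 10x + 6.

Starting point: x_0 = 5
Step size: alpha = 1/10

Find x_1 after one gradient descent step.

f(x) = 2x^2 - 10x + 6
f'(x) = 4x - 10
f'(5) = 4*5 + (-10) = 10
x_1 = x_0 - alpha * f'(x_0) = 5 - 1/10 * 10 = 4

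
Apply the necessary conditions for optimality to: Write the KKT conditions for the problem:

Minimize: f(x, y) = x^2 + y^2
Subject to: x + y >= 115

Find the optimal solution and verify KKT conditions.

KKT conditions for min x^2 + y^2 s.t. x + y >= 115:
Stationarity: 2x = mu, 2y = mu
So x = y = mu/2.
Complementary slackness: mu*(x + y - 115) = 0
Primal feasibility: x + y >= 115; dual feasibility: mu >= 0
If mu = 0 then x = y = 0, but 0 + 0 < 115 is infeasible, so the constraint is active.
Constraint active: x + y = 2*(mu/2) = 115 => mu = 115
x = y = 115/2, f = 13225/2
Verify: stationarity 2*(115/2) = 115 = mu; primal 115/2 + 115/2 = 115 >= 115; dual mu = 115 >= 0; complementary slackness 115*(115 - 115) = 0. All KKT conditions hold.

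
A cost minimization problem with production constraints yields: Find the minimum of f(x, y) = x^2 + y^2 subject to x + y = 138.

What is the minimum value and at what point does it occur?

Substitute y = 138 - x into f(x,y) = x^2 + y^2:
g(x) = x^2 + (138 - x)^2 = 2x^2 - 276x + 19044
g'(x) = 4x - 276 = 0  =>  x = 69
y = 138 - 69 = 69
Minimum value = 69^2 + 69^2 = 9522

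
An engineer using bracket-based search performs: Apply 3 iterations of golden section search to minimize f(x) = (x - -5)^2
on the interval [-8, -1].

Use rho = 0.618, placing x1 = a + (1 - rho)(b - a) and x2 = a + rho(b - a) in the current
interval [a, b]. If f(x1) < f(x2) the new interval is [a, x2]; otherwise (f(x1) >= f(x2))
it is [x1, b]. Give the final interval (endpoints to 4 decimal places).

Golden section search for min of f(x) = (x - -5)^2 on [-8, -1].
Each step: x1 = a + (1 - rho)(b - a), x2 = a + rho(b - a); if f(x1) < f(x2) keep [a, x2], otherwise keep [x1, b].
Step 1: [-8.0000, -1.0000], x1=-5.3260 (f=0.1063), x2=-3.6740 (f=1.7583); f(x1) < f(x2) => keep [-8.0000, -3.6740]
Step 2: [-8.0000, -3.6740], x1=-6.3475 (f=1.8157), x2=-5.3265 (f=0.1066); f(x1) > f(x2) => keep [-6.3475, -3.6740]
Step 3: [-6.3475, -3.6740], x1=-5.3262 (f=0.1064), x2=-4.6953 (f=0.0929); f(x1) > f(x2) => keep [-5.3262, -3.6740]
Final interval: [-5.3262, -3.6740]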